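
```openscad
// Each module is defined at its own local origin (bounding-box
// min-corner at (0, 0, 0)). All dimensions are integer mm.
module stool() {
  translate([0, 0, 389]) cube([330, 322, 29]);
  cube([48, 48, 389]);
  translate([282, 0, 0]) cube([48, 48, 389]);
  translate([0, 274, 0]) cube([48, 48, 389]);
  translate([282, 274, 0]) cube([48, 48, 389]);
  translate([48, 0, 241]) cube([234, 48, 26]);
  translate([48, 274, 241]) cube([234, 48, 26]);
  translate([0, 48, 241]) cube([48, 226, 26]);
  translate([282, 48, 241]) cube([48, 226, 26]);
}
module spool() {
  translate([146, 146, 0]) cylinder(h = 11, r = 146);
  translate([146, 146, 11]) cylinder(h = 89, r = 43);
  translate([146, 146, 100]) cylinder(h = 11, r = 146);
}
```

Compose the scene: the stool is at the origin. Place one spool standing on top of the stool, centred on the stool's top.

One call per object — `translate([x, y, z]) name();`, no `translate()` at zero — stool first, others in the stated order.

stool();
translate([19, 15, 418]) spool();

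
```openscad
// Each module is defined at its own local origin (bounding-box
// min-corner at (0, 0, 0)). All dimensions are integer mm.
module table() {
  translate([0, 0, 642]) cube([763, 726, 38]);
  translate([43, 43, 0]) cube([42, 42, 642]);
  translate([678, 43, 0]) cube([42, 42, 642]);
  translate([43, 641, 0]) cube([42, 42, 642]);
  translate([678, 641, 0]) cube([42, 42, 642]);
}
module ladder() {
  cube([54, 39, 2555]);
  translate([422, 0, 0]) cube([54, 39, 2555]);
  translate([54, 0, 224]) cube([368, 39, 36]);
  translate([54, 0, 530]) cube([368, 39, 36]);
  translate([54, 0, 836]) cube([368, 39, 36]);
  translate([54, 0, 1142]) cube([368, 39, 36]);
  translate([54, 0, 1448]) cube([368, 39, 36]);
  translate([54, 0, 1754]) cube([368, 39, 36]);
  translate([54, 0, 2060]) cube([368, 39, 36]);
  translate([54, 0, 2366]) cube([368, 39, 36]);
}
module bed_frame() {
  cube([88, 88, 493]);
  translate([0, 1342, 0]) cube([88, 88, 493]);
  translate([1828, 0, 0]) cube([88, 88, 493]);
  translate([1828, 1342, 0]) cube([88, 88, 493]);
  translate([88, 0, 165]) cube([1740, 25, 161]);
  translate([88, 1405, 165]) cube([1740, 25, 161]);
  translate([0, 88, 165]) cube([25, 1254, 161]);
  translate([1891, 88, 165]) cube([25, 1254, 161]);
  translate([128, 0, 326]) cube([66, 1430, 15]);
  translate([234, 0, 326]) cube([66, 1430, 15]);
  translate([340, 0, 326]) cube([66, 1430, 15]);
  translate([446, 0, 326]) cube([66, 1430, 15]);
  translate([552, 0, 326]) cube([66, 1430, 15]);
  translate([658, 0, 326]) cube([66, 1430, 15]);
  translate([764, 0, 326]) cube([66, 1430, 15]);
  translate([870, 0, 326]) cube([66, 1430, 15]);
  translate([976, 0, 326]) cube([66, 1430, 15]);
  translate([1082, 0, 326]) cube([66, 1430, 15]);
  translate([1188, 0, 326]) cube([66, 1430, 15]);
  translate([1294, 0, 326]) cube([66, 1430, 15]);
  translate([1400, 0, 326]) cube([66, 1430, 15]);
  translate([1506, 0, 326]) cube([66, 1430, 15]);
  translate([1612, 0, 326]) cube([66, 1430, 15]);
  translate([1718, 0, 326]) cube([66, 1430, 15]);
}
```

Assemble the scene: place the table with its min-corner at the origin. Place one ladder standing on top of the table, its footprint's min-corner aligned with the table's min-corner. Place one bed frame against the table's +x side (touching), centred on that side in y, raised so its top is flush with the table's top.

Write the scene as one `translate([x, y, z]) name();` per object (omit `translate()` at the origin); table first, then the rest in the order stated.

table();
translate([0, 0, 680]) ladder();
translate([763, -352, 187]) bed_frame();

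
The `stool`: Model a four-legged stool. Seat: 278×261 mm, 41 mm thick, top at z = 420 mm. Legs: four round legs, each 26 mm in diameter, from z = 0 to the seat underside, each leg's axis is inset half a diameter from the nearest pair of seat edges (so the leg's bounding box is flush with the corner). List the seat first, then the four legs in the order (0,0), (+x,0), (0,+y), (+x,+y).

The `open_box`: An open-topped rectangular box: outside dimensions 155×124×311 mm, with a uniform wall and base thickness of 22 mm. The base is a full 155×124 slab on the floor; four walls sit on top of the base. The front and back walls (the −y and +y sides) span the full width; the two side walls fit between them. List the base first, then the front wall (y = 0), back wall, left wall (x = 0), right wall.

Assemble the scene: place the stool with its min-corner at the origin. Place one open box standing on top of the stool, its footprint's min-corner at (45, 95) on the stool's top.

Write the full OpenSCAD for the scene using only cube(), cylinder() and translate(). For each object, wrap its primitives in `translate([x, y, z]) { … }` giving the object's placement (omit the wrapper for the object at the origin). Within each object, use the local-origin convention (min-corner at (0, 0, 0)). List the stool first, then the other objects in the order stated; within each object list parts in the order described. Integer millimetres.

translate([0, 0, 379]) cube([278, 261, 41]);
translate([13, 13, 0]) cylinder(h = 379, r = 13);
translate([265, 13, 0]) cylinder(h = 379, r = 13);
translate([13, 248, 0]) cylinder(h = 379, r = 13);
translate([265, 248, 0]) cylinder(h = 379, r = 13);
translate([45, 95, 420]) {
  cube([155, 124, 22]);
  translate([0, 0, 22]) cube([155, 22, 289]);
  translate([0, 102, 22]) cube([155, 22, 289]);
  translate([0, 22, 22]) cube([22, 80, 289]);
  translate([133, 22, 22]) cube([22, 80, 289]);
}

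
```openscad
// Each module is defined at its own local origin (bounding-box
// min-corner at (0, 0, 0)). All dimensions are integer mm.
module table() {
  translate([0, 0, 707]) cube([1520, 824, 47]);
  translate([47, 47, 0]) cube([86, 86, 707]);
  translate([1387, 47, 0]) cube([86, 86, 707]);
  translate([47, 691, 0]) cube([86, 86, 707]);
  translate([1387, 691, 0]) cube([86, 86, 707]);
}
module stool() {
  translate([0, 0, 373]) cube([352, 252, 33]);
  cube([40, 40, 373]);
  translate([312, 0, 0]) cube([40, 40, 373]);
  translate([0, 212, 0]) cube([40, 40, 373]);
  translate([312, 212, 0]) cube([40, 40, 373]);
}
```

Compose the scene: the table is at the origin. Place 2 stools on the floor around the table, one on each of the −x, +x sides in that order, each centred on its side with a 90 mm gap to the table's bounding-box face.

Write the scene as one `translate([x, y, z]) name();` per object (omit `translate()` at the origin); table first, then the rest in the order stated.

table();
translate([-442, 286, 0]) stool();
translate([1610, 286, 0]) stool();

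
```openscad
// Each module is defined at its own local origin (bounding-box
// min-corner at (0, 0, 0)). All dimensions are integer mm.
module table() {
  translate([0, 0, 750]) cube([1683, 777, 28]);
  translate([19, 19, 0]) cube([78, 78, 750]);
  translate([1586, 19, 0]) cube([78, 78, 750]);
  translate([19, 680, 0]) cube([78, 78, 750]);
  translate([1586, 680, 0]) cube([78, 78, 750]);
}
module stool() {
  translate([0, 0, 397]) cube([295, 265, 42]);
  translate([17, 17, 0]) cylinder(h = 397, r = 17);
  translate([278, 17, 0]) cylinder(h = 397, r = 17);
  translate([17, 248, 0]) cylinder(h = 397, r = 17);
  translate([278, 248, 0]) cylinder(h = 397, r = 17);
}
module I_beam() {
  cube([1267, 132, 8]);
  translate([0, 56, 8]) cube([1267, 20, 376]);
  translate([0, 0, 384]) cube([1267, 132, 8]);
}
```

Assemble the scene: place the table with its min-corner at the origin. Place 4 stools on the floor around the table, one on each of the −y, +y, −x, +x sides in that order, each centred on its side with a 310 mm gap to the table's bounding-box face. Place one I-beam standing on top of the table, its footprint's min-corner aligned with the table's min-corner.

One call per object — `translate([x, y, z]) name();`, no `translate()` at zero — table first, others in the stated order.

table();
translate([694, -575, 0]) stool();
translate([694, 1087, 0]) stool();
translate([-605, 256, 0]) stool();
translate([1993, 256, 0]) stool();
translate([0, 0, 778]) I_beam();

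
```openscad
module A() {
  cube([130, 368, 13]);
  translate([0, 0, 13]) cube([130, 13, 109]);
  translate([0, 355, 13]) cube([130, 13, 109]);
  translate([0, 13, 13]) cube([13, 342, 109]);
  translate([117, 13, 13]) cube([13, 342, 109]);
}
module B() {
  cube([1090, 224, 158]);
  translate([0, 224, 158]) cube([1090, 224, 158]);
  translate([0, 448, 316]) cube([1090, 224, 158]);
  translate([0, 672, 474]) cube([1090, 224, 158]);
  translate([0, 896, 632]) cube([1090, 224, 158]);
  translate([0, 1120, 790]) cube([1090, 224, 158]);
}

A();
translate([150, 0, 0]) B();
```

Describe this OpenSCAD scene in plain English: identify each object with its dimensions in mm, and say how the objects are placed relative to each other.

A is an open-topped rectangular box: outside dimensions 130×368×122 mm, with a uniform wall and base thickness of 13 mm. The base is a full 130×368 slab on the floor; four walls sit on top of the base. The front and back walls (the −y and +y sides) span the full width; the two side walls fit between them.

B is a run of 6 identical solid stair steps. Each tread is 1090×224 mm and each step block is 158 mm high. Step 1 rests on the floor; step k is offset from step 1 by (k−1)×224 mm in y and (k−1)×158 mm in z.

The staircase is on the floor beside the open box on its +x side.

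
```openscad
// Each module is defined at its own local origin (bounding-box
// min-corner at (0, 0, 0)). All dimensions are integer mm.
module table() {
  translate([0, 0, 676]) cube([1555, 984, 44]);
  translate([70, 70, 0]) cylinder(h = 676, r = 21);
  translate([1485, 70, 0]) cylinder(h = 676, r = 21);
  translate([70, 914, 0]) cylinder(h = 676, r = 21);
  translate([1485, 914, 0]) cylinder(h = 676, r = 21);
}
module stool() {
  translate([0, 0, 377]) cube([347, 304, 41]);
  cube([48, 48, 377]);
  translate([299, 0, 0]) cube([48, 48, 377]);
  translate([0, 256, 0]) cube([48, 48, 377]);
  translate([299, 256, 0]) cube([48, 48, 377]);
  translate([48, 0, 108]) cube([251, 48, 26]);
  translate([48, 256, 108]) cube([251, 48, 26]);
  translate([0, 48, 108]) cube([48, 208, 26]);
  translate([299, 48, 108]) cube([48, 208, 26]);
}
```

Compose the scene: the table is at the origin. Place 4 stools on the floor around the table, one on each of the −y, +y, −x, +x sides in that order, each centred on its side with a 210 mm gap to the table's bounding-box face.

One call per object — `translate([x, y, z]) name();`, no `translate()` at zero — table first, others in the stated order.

table();
translate([604, -514, 0]) stool();
translate([604, 1194, 0]) stool();
translate([-557, 340, 0]) stool();
translate([1765, 340, 0]) stool();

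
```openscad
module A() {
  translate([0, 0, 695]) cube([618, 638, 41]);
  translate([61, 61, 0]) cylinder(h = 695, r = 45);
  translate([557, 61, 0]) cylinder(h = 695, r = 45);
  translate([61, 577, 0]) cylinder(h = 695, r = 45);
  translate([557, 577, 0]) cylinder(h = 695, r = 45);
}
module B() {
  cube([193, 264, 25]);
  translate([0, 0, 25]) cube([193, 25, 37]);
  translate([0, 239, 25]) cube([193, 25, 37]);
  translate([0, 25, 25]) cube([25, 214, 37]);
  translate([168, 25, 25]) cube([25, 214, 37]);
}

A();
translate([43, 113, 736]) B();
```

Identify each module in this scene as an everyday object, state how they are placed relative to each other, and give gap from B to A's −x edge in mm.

A is a table. B is an open box. The open box is on top of the table. The gap from the open box to the table's −x edge is 43 mm.

The open box's min-x is at 43; the table's min-x is 0; gap = 43 mm.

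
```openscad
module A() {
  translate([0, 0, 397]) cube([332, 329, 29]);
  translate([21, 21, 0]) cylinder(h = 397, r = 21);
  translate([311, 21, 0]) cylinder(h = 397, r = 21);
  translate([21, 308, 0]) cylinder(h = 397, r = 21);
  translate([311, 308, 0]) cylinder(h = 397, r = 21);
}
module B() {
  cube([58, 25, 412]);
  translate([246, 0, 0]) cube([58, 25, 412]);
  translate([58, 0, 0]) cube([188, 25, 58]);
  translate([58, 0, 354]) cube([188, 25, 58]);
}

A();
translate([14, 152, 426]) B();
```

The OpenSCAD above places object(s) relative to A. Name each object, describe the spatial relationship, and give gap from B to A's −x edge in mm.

The picture frame's min-x is at 14; the stool's min-x is 0; gap = 14 mm.

A is a stool. B is a picture frame. The picture frame is on top of the stool, centred. The gap from the picture frame to the stool's −x edge is 14 mm.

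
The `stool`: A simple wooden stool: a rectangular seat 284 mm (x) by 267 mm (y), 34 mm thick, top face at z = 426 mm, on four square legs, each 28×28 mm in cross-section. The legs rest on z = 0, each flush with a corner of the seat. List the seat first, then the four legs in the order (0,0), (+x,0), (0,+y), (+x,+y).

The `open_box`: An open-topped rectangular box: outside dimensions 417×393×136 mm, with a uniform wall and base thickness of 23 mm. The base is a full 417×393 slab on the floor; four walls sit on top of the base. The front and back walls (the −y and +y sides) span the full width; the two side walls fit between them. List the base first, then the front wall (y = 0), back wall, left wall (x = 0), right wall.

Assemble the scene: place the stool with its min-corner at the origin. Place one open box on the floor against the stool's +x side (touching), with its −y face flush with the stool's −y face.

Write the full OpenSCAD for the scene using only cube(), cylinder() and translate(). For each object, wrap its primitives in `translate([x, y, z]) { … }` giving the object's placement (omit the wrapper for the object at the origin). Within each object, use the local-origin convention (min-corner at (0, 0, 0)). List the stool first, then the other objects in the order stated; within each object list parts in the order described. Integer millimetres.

translate([0, 0, 392]) cube([284, 267, 34]);
cube([28, 28, 392]);
translate([256, 0, 0]) cube([28, 28, 392]);
translate([0, 239, 0]) cube([28, 28, 392]);
translate([256, 239, 0]) cube([28, 28, 392]);
translate([284, 0, 0]) {
  cube([417, 393, 23]);
  translate([0, 0, 23]) cube([417, 23, 113]);
  translate([0, 370, 23]) cube([417, 23, 113]);
  translate([0, 23, 23]) cube([23, 347, 113]);
  translate([394, 23, 23]) cube([23, 347, 113]);
}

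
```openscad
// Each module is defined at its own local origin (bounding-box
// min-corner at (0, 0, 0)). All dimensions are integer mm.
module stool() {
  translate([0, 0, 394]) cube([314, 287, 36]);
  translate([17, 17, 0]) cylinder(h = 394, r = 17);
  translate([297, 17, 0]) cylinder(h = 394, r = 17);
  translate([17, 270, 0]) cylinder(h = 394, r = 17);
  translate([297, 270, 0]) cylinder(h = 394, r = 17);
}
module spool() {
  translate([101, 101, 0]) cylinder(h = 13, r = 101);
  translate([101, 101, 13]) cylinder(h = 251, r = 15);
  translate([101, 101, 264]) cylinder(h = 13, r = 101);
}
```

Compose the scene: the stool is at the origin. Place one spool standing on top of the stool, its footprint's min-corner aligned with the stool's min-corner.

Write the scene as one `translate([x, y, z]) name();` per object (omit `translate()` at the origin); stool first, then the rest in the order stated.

stool();
translate([0, 0, 430]) spool();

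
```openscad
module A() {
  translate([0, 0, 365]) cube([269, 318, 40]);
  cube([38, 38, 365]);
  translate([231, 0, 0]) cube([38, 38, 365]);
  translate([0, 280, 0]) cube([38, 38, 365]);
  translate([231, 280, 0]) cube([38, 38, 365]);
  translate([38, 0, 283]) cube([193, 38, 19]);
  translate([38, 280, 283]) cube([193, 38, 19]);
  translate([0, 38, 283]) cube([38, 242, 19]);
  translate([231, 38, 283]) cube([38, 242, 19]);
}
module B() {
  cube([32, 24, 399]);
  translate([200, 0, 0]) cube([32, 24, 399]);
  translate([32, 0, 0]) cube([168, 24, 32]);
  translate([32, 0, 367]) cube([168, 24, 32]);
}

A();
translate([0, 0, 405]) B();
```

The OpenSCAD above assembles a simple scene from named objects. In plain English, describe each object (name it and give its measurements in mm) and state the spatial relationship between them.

A is a four-legged stool. The seat is a 269×318×40 mm slab whose top surface is at z = 405 mm; four square legs, each 38×38 mm in cross-section, run from the floor (z = 0) to the underside of the seat, each flush with a corner of the seat. Four stretchers, 38 mm wide and 19 mm tall, connect adjacent legs with their undersides at z = 283 mm, each running between the inner faces of the legs it joins and aligned with the legs' outer faces on the other axis.

B is a picture frame with a 168×335 mm rectangular opening (x by z) and a uniform 32 mm border on every side. Frame depth is 24 mm along y. It is built from two vertical stiles running the full outside height and two horizontal rails spanning the gap between the stiles.

The picture frame is on top of the stool.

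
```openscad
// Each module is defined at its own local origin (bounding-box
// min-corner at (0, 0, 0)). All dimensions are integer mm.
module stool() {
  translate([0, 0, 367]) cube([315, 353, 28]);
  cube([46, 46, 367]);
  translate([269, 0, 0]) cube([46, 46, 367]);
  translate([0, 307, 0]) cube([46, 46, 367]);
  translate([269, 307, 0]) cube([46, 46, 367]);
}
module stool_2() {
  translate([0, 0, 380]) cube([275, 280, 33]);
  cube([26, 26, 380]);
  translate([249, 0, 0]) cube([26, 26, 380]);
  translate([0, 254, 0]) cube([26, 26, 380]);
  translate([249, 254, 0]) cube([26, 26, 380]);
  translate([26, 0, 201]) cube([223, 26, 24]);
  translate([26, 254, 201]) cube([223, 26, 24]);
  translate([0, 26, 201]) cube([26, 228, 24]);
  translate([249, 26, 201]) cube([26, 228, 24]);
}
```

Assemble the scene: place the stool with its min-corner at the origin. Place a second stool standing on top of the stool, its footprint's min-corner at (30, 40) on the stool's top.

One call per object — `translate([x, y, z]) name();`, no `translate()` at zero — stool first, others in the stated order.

stool();
translate([30, 40, 395]) stool_2();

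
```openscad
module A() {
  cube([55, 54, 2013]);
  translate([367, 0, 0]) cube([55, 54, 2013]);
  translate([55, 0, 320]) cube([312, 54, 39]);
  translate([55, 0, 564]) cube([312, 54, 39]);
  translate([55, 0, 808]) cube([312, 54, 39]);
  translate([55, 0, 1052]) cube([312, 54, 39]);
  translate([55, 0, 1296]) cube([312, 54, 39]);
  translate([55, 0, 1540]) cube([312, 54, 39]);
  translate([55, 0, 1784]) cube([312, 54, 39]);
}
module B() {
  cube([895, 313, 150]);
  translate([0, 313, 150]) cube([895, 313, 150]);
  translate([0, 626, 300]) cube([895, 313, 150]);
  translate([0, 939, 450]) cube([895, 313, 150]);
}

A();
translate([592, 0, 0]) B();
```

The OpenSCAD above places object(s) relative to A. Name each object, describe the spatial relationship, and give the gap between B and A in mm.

The staircase's nearest face is 170 mm from the ladder's +x face.

A is a ladder. B is a staircase. The staircase is on the floor beside the ladder on its +x side. The gap between the staircase and the ladder is 170 mm.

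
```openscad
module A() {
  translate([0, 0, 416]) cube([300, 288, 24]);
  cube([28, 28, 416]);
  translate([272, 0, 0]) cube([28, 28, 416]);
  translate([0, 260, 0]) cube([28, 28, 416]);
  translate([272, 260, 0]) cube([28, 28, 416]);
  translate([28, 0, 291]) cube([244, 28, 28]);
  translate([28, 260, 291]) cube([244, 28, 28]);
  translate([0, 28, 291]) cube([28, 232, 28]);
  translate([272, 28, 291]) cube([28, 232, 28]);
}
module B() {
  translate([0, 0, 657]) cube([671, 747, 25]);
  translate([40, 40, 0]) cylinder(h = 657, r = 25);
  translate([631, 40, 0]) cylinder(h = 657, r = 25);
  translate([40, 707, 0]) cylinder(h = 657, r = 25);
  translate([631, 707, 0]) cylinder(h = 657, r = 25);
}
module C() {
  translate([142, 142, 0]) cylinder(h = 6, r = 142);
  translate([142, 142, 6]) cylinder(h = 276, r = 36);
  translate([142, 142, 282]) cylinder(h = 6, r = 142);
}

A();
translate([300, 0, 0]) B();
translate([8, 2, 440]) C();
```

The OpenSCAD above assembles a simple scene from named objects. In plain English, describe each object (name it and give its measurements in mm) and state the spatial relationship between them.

A is a four-legged stool. The seat is 300×288 mm, 24 mm thick, top at z = 440 mm. It stands on four square legs, each 28×28 mm in cross-section, from z = 0 to the seat underside, each flush with a corner of the seat. Four stretchers, 28 mm wide and 28 mm tall, connect adjacent legs with their undersides at z = 291 mm, each running between the inner faces of the legs it joins and aligned with the legs' outer faces on the other axis.

B is a table: top 671 mm (x) × 747 mm (y), 25 mm thick, upper face at z = 682 mm, on four round legs of 50 mm diameter, each leg's bounding box inset 15 mm from the nearest pair of top edges, running from z = 0 to the bottom of the top.

C is a spool: two coaxial disc flanges of radius 142 mm and thickness 6 mm, joined by a core cylinder of radius 36 mm and height 276 mm. The lower flange rests on z = 0 and the three cylinders share a vertical axis.

The table is against the stool's +x side, with their −y faces flush. The spool is on top of the stool, centred.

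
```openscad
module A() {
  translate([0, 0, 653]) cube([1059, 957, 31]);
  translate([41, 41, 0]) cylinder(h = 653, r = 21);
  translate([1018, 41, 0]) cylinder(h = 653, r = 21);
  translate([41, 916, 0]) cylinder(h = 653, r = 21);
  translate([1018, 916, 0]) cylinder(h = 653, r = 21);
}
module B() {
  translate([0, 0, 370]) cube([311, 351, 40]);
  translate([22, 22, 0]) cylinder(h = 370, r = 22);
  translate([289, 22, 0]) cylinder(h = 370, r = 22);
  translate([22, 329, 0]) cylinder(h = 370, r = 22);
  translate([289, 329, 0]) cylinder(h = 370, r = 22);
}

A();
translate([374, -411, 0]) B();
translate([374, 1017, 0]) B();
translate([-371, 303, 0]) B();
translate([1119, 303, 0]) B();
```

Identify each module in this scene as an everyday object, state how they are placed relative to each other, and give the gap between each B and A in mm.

A is a table. B is a stool. Four stools sit around the table at the −y, +y, −x, +x sides. The gap between each stool and the table is 60 mm.

Each stool's nearest face is 60 mm from the table's bounding box.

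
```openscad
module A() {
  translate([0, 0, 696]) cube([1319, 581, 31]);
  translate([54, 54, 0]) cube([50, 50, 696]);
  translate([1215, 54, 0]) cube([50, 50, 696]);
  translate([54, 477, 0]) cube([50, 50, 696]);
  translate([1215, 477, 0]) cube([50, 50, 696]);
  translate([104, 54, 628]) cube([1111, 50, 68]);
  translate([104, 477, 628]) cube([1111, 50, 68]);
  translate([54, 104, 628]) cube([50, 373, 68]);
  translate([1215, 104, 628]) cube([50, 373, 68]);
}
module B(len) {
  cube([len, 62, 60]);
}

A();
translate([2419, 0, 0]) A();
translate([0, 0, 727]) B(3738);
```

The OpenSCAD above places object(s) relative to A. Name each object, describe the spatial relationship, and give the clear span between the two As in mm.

Second table starts at x = 2419; first ends at x = 1319; clear span = 2419 − 1319 = 1100 mm.

A is a table. B is a beam. A beam spans the tops of two tables. The clear span between the two tables is 1100 mm.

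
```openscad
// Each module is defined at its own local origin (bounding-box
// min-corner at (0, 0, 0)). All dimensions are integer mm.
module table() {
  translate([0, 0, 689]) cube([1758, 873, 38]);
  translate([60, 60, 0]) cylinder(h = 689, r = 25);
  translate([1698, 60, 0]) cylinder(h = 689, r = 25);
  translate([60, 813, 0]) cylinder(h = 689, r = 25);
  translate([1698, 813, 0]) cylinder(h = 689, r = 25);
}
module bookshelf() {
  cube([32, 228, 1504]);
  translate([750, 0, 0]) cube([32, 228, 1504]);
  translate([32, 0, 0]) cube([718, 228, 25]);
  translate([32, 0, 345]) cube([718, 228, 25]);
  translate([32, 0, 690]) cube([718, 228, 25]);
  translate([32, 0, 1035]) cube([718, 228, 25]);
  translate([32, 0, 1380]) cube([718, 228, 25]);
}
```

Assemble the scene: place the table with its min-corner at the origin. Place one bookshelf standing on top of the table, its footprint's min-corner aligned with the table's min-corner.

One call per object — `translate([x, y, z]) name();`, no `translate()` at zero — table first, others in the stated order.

table();
translate([0, 0, 727]) bookshelf();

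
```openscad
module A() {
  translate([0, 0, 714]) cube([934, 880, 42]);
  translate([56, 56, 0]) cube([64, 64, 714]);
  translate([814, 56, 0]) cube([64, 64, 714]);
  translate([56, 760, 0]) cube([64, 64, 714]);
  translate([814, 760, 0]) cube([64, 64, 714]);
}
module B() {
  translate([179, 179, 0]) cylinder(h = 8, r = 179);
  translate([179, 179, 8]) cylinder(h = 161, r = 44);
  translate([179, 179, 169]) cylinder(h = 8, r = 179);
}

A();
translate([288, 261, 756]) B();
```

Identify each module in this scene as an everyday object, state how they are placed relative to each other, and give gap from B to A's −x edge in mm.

The spool's min-x is at 288; the table's min-x is 0; gap = 288 mm.

A is a table. B is a spool. The spool is on top of the table, centred. The gap from the spool to the table's −x edge is 288 mm.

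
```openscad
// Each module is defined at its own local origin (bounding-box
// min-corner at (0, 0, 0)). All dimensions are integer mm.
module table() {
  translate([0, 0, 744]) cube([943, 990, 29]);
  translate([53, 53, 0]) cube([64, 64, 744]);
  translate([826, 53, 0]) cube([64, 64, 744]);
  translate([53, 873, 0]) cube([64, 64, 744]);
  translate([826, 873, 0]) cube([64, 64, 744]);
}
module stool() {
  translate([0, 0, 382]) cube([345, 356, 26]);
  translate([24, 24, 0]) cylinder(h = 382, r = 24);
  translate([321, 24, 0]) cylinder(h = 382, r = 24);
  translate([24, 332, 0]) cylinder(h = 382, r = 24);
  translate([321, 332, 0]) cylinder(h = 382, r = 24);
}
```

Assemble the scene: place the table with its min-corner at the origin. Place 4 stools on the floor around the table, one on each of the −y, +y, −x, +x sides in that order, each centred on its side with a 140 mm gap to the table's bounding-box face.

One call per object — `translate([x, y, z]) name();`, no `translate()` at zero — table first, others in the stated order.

table();
translate([299, -496, 0]) stool();
translate([299, 1130, 0]) stool();
translate([-485, 317, 0]) stool();
translate([1083, 317, 0]) stool();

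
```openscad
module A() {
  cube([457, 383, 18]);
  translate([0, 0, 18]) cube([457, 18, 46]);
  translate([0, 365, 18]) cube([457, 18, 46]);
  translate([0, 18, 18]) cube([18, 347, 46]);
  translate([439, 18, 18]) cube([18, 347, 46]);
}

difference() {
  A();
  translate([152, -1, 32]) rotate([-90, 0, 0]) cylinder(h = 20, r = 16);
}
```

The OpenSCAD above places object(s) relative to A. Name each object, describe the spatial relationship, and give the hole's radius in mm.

The subtracted cylinder has r = 16 mm.

A is an open box. The open box has a circular hole through its front wall. The hole's radius is 16 mm.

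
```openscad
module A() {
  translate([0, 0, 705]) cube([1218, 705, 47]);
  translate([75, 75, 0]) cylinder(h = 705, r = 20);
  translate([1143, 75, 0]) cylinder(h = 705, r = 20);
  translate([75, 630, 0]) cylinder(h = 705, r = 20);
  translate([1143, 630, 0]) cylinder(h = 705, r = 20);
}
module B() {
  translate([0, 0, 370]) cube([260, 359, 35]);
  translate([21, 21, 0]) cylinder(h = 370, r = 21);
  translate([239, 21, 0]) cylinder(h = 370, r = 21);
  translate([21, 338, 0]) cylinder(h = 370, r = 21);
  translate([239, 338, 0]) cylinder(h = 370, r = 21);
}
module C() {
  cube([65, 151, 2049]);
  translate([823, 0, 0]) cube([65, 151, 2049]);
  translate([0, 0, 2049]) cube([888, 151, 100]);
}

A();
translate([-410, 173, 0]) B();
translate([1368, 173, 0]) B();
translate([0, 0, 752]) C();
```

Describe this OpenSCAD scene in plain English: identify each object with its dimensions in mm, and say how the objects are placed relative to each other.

A is a table: top 1218 mm (x) × 705 mm (y), 47 mm thick, upper face at z = 752 mm, on four round legs of 40 mm diameter, each leg's bounding box inset 55 mm from the nearest pair of top edges, running from z = 0 to the bottom of the top.

B is a simple wooden stool: a rectangular seat 260 mm (x) by 359 mm (y), 35 mm thick, top face at z = 405 mm, on four round legs, each 42 mm in diameter. The legs rest on z = 0, each leg's axis is inset half a diameter from the nearest pair of seat edges (so the leg's bounding box is flush with the corner).

C is a rectangular door frame: two vertical jambs of 65×151 mm section, 2049 mm tall, with a clear opening 758 mm wide between their inner faces. A header 100 mm tall and 151 mm deep lies on top of the jambs and spans the full outside width.

Two stools sit around the table at the −x, +x sides. The door frame is on top of the table.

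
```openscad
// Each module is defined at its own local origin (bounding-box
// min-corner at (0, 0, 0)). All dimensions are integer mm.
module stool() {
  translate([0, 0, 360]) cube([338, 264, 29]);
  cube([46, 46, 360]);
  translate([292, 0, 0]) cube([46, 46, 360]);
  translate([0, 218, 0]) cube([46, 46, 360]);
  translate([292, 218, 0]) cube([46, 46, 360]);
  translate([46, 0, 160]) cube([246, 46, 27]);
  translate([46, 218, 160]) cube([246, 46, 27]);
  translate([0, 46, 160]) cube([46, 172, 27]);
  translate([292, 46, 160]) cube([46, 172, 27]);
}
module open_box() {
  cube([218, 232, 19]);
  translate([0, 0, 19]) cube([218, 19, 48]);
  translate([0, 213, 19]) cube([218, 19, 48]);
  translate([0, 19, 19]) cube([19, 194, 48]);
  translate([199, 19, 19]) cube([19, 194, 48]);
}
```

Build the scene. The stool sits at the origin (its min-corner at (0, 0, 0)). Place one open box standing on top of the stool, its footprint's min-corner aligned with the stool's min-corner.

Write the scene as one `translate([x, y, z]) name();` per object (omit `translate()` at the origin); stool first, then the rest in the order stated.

stool();
translate([0, 0, 389]) open_box();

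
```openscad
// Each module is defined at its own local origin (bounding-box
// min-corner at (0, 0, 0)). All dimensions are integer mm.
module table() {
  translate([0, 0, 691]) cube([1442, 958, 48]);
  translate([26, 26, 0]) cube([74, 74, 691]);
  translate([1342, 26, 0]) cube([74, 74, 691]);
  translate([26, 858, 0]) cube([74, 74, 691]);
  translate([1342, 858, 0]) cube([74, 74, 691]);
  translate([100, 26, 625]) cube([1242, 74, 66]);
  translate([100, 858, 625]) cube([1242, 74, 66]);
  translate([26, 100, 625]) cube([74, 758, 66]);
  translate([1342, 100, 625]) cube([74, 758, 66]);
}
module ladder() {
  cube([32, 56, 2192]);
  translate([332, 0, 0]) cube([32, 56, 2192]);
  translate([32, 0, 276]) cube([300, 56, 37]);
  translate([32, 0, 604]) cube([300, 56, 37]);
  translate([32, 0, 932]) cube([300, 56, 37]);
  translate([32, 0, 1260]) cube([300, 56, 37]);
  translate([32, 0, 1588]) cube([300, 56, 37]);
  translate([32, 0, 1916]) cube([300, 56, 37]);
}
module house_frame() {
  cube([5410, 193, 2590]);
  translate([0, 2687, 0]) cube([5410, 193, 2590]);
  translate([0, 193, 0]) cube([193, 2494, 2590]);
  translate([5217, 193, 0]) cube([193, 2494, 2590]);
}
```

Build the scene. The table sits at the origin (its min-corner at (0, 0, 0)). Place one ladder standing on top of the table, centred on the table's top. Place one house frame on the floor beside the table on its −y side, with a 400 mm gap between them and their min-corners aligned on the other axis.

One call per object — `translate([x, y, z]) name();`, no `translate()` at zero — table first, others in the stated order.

table();
translate([539, 451, 739]) ladder();
translate([0, -3280, 0]) house_frame();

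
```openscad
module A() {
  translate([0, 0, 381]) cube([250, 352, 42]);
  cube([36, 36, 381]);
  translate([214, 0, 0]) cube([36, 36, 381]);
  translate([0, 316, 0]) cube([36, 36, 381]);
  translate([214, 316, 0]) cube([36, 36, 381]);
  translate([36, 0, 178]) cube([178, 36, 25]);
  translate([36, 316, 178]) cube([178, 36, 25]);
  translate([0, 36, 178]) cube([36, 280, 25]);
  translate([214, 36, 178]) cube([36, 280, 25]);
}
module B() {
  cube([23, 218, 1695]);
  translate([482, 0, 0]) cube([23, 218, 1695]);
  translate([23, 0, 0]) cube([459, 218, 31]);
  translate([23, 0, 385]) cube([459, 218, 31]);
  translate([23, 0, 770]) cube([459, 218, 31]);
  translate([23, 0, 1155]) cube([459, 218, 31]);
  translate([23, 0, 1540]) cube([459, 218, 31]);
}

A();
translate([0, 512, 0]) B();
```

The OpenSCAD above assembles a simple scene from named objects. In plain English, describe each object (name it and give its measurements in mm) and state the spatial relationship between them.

A is a simple wooden stool: a rectangular seat 250 mm (x) by 352 mm (y), 42 mm thick, top face at z = 423 mm, on four square legs, each 36×36 mm in cross-section. The legs rest on z = 0, each flush with a corner of the seat. Four stretchers, 36 mm wide and 25 mm tall, connect adjacent legs with their undersides at z = 178 mm, each running between the inner faces of the legs it joins and aligned with the legs' outer faces on the other axis.

B is an open bookshelf. Two side panels, each 23 mm thick, 218 mm deep and 1695 mm tall, stand 505 mm apart (outside-to-outside). Between them sit 5 shelves, each 31 mm thick and 218 mm deep, spanning the full gap between the sides. The bottom shelf rests on the floor (its underside at z = 0) and the clear gap between one shelf's top and the next shelf's underside is 354 mm.

The bookshelf is on the floor beside the stool on its +y side.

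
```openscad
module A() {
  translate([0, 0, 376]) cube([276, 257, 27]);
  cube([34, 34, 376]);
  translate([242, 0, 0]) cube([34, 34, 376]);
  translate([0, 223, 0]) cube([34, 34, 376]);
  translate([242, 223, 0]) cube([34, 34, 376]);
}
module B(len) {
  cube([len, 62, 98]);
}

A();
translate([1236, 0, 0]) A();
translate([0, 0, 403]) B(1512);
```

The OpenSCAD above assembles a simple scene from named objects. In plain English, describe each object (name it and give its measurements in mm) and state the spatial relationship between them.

A is a four-legged stool. The seat is a 276×257×27 mm slab whose top surface is at z = 403 mm; four square legs, each 34×34 mm in cross-section, run from the floor (z = 0) to the underside of the seat, each flush with a corner of the seat.

B is a rectangular beam 1512 mm long (x), 62 mm deep (y), 98 mm thick (z).

The beam spans the tops of two stools placed 960 mm apart, resting at z = 403 mm.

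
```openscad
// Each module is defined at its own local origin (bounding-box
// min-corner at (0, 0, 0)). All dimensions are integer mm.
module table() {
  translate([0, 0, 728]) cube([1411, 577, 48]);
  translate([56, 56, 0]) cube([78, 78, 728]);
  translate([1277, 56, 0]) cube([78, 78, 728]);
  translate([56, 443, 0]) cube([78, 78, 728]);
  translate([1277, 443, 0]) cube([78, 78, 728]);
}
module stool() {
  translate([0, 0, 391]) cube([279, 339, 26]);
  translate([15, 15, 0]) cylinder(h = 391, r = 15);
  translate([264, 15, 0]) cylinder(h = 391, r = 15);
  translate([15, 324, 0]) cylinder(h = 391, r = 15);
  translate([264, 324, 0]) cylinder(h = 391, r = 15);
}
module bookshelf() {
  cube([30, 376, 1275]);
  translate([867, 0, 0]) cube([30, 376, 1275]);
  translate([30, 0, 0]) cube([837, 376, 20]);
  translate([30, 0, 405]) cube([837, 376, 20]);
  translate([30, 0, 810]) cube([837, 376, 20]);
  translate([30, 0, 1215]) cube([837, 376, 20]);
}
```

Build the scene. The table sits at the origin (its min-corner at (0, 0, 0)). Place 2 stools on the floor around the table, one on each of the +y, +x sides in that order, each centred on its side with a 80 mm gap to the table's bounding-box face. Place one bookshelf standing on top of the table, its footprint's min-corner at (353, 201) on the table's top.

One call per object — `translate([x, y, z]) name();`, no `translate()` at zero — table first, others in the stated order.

table();
translate([566, 657, 0]) stool();
translate([1491, 119, 0]) stool();
translate([353, 201, 776]) bookshelf();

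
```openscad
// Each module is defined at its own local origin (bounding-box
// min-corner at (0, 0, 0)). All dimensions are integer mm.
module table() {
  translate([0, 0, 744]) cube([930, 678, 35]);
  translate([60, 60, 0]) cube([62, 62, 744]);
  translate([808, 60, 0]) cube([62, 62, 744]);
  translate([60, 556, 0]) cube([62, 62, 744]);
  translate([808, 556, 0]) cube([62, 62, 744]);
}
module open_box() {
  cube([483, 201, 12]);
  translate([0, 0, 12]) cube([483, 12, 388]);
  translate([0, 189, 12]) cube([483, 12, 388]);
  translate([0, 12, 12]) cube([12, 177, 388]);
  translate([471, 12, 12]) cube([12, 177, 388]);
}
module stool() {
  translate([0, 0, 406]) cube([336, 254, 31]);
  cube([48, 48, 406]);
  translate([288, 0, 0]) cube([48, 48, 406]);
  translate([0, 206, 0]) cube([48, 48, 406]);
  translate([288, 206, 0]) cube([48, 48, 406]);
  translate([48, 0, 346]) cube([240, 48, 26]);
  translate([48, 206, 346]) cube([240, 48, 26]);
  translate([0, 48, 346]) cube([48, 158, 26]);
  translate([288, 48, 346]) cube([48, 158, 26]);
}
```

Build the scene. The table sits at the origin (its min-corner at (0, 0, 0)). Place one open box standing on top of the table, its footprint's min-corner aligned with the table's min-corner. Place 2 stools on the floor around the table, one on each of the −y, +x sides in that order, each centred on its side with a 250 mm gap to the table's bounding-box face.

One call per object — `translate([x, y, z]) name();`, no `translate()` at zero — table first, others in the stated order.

table();
translate([0, 0, 779]) open_box();
translate([297, -504, 0]) stool();
translate([1180, 212, 0]) stool();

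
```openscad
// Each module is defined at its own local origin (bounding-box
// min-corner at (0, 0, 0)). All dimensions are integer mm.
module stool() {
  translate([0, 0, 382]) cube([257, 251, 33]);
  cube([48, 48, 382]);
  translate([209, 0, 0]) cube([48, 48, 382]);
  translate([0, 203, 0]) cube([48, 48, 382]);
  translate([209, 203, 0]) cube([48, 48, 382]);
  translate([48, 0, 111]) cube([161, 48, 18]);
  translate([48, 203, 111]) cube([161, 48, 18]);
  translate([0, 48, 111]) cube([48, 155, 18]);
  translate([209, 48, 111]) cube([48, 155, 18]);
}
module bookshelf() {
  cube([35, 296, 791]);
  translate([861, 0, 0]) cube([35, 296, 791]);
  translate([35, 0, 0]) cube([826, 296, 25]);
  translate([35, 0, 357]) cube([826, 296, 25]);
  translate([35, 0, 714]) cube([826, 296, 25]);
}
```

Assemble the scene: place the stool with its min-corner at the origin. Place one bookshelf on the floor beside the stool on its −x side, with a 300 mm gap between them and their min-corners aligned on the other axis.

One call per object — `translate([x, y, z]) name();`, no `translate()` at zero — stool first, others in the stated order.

stool();
translate([-1196, 0, 0]) bookshelf();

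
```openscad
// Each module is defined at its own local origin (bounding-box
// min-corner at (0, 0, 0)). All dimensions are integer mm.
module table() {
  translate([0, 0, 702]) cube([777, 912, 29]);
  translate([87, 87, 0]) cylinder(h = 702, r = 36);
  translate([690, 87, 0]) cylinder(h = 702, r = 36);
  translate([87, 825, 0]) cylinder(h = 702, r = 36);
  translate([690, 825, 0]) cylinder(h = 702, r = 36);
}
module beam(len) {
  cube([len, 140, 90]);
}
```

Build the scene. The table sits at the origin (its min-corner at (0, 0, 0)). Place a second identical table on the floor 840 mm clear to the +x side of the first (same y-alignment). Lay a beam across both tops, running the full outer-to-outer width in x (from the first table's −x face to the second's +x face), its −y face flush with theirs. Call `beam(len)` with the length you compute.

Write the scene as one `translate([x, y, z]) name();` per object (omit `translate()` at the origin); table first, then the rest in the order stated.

table();
translate([1617, 0, 0]) table();
translate([0, 0, 731]) beam(2394);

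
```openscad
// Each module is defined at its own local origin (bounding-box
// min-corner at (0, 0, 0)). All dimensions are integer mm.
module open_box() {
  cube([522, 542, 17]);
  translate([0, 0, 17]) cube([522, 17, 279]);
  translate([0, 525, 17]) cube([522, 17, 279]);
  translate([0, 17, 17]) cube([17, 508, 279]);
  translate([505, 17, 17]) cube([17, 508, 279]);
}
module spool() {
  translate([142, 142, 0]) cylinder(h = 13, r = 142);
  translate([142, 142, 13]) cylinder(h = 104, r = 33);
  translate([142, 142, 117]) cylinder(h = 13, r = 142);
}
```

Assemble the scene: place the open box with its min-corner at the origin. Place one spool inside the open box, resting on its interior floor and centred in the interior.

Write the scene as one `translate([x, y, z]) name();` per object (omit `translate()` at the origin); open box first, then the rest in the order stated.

open_box();
translate([119, 129, 17]) spool();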